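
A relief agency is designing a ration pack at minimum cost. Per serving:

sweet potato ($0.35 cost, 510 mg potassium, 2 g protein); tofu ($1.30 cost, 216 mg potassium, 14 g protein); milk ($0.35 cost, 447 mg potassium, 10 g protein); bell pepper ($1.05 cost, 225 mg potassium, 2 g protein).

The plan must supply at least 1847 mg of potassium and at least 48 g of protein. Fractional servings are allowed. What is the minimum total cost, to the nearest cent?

At the optimum either one food covers both requirements or two foods hit both targets exactly; no other combination can be cheaper.
sweet potato only: max(1847/510, 48/2) = 24 servings → $8.40.
tofu only: max(1847/216, 48/14) = 8.551 servings → $11.12.
milk only: max(1847/447, 48/10) = 4.8 servings → $1.68.
bell pepper only: max(1847/225, 48/2) = 24 servings → $25.20.
sweet potato + tofu with both tight: 2.309 servings and 3.099 servings → $4.84.
sweet potato + milk: intersection lies outside the first quadrant.
sweet potato + bell pepper with both targets exact would need a negative amount; discard.
tofu + milk with both tight: 0.7286 servings and 3.78 servings → $2.27.
tofu + bell pepper with both tight: 2.614 servings and 5.699 servings → $9.38.
milk + bell pepper: intersection lies outside the first quadrant.
So the least-cost plan costs $1.68.

$1.68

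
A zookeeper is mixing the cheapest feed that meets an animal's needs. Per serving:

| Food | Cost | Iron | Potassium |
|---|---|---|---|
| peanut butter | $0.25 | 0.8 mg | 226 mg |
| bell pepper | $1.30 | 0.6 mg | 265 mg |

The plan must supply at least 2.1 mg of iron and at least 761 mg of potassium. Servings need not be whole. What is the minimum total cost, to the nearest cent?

peanut butter only: max(2.1/0.8, 761/226) = 3.367 servings → $0.84.
bell pepper only: max(2.1/0.6, 761/265) = 3.5 servings → $4.55.
peanut butter + bell pepper with both tight: 1.308 servings and 1.757 servings → $2.61.
The minimum over all feasible corners is $0.84.

$0.84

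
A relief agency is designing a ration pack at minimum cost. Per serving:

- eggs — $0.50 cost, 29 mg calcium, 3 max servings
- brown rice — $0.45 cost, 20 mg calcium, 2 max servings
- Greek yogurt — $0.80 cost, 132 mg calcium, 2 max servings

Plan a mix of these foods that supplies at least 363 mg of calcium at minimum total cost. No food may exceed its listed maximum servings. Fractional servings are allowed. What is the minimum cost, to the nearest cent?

Cost per mg of calcium: Greek yogurt $0.0061, eggs $0.0172, brown rice $0.0225.
Take 2 servings of Greek yogurt: +264.0 mg calcium for $1.60 (total $1.60, still need 99.0 mg).
Take 3 servings of eggs: +87.0 mg calcium for $1.50 (total $3.10, still need 12.0 mg).
Take 0.6 servings of brown rice: +12.0 mg calcium for $0.27 (total $3.37, still need 0.0 mg).
Filling from the cheapest source first is optimal under one linear minimum: $3.37.

$3.37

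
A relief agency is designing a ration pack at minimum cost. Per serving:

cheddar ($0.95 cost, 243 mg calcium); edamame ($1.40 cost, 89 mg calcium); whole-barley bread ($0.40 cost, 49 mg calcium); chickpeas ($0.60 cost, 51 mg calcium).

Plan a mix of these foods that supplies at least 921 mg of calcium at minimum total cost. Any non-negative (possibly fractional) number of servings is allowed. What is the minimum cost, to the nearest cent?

$3.60

Cost per mg of calcium: cheddar $0.0039, whole-barley bread $0.0082, chickpeas $0.0118, edamame $0.0157.
With no serving limits, use only cheddar: 921 mg / 243 mg = 3.79 servings × $0.95 = $3.60.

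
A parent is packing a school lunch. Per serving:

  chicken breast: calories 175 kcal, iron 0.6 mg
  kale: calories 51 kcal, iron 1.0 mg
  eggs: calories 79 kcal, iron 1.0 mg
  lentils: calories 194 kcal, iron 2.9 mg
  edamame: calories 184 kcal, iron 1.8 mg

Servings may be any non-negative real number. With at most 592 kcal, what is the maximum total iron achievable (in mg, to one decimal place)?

11.6 mg

Iron per kcal: kale 0.01961, lentils 0.01495, eggs 0.01266, edamame 0.009783, chicken breast 0.003429.
With no serving limits, spend the whole calories allowance on kale: 592 kcal / 51 kcal × 1.0 mg = 11.6 mg.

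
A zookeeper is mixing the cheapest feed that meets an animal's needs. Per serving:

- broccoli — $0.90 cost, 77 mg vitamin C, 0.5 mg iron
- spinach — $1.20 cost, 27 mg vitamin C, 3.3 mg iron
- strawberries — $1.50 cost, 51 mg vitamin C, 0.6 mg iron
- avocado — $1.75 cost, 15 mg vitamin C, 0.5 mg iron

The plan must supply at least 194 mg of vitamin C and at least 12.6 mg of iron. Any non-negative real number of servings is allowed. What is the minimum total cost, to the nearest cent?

This is a tiny linear program; its minimum lies at a vertex of the feasible set. List the vertices and price them.
broccoli only: max(194/77, 12.6/0.5) = 25.2 servings → $22.68.
spinach only: max(194/27, 12.6/3.3) = 7.185 servings → $8.62.
strawberries only: max(194/51, 12.6/0.6) = 21 servings → $31.50.
avocado only: max(194/15, 12.6/0.5) = 25.2 servings → $44.10.
broccoli + spinach with both tight: 1.247 servings and 3.629 servings → $5.48.
broccoli + strawberries with both targets exact would need a negative amount; discard.
broccoli + avocado with both targets exact would need a negative amount; discard.
spinach + strawberries with both tight: 3.46 servings and 1.972 servings → $7.11.
spinach + avocado with both tight: 2.556 servings and 8.333 servings → $17.65.
strawberries + avocado: the both-tight solution has a negative serving — not a feasible corner.
The minimum over all feasible corners is $5.48.

$5.48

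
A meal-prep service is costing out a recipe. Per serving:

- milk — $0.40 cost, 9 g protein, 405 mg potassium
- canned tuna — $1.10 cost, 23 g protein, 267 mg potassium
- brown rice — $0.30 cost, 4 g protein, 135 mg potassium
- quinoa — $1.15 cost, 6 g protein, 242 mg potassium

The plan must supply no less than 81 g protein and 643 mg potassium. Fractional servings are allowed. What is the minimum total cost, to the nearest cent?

Minimising a linear cost over {protein ≥ 81, potassium ≥ 643, servings ≥ 0} — the optimum is at a vertex, using one or two foods.
milk only: max(81/9, 643/405) = 9 servings → $3.60.
canned tuna only: max(81/23, 643/267) = 3.522 servings → $3.87.
brown rice only: max(81/4, 643/135) = 20.25 servings → $6.08.
quinoa only: max(81/6, 643/242) = 13.5 servings → $15.53.
milk + canned tuna with both targets exact would need a negative amount; discard.
milk + brown rice: the both-tight solution has a negative serving — not a feasible corner.
milk + quinoa with both targets exact would need a negative amount; discard.
canned tuna + brown rice: intersection lies outside the first quadrant.
canned tuna + quinoa: intersection lies outside the first quadrant.
brown rice + quinoa with both targets exact would need a negative amount; discard.
Cheapest feasible corner: $3.60.

$3.60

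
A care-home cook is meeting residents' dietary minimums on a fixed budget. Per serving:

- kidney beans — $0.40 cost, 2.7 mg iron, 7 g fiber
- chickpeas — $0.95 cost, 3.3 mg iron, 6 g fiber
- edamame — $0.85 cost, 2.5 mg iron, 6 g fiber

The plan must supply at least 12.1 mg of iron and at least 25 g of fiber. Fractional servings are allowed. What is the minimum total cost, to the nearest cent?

A basic optimal solution has at most two foods positive. Try each food alone and each pair with both targets met exactly.
kidney beans only: max(12.1/2.7, 25/7) = 4.481 servings → $1.79.
chickpeas only: max(12.1/3.3, 25/6) = 4.167 servings → $3.96.
edamame only: max(12.1/2.5, 25/6) = 4.84 servings → $4.11.
kidney beans + chickpeas with both tight: 1.435 servings and 2.493 servings → $2.94.
kidney beans + edamame: intersection lies outside the first quadrant.
chickpeas + edamame with both tight: 2.104 servings and 2.062 servings → $3.75.
Cheapest feasible corner: $1.79.

$1.79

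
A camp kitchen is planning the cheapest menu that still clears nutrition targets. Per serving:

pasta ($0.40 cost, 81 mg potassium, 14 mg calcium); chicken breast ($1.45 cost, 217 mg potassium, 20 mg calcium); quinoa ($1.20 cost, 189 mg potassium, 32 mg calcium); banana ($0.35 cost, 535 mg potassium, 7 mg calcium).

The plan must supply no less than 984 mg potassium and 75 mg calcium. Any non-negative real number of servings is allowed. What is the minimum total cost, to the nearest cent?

Two binding constraints pin down two serving amounts, so the optimal mix uses at most two foods. The candidates are each food alone (scaled to the tighter of potassium/calcium) and each pair with both constraints tight.
pasta only: max(984/81, 75/14) = 12.15 servings → $4.86.
chicken breast only: max(984/217, 75/20) = 4.535 servings → $6.58.
quinoa only: max(984/189, 75/32) = 5.206 servings → $6.25.
banana only: max(984/535, 75/7) = 10.71 servings → $3.75.
pasta + chicken breast with both targets exact would need a negative amount; discard.
pasta + quinoa: the both-tight solution has a negative serving — not a feasible corner.
pasta + banana with both tight: 4.801 servings and 1.112 servings → $2.31.
chicken breast + quinoa: the both-tight solution has a negative serving — not a feasible corner.
chicken breast + banana with both tight: 3.62 servings and 0.3709 servings → $5.38.
quinoa + banana with both tight: 2.104 servings and 1.096 servings → $2.91.
So the least-cost plan costs $2.31.

$2.31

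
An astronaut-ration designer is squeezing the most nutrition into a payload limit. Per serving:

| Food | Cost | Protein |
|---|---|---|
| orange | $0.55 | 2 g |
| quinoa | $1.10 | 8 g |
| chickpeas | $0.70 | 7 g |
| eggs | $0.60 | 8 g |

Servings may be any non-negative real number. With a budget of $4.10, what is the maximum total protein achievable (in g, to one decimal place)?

54.7 g

Protein per dollar: eggs 13.33, chickpeas 10, quinoa 7.273, orange 3.636.
With no serving limits, spend the whole cost allowance on eggs: $4.10 / $0.60 × 8 g = 54.7 g.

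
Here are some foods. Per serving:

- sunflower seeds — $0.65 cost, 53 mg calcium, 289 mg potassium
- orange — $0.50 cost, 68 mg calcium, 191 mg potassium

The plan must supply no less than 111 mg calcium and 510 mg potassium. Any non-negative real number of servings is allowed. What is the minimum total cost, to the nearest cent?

A basic optimal solution has at most two foods positive. Try each food alone and each pair with both targets met exactly.
sunflower seeds only: max(111/53, 510/289) = 2.094 servings → $1.36.
orange only: max(111/68, 510/191) = 2.67 servings → $1.34.
sunflower seeds + orange with both tight: 1.415 servings and 0.5299 servings → $1.18.
So the least-cost plan costs $1.18.

$1.18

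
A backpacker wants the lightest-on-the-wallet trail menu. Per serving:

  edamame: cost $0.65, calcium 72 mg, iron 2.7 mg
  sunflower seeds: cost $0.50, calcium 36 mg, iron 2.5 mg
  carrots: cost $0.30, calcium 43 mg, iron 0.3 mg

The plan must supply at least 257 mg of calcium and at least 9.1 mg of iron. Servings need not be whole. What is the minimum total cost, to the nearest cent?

$2.28

With two linear requirements the optimum uses one or two foods; enumerate the corners.
edamame only: max(257/72, 9.1/2.7) = 3.569 servings → $2.32.
sunflower seeds only: max(257/36, 9.1/2.5) = 7.139 servings → $3.57.
carrots only: max(257/43, 9.1/0.3) = 30.33 servings → $9.10.
edamame + sunflower seeds with both targets exact would need a negative amount; discard.
edamame + carrots with both tight: 3.325 servings and 0.4095 servings → $2.28.
sunflower seeds + carrots with both tight: 3.249 servings and 3.256 servings → $2.60.
Cheapest feasible corner: $2.28.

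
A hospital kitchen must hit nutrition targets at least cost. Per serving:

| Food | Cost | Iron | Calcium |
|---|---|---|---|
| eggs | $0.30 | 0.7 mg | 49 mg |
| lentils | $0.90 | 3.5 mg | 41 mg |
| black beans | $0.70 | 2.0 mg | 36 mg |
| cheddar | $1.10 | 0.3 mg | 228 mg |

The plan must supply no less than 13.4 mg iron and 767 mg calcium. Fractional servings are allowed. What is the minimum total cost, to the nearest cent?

Compare the cost at each extreme point of the feasible region.
eggs only: max(13.4/0.7, 767/49) = 19.14 servings → $5.74.
lentils only: max(13.4/3.5, 767/41) = 18.71 servings → $16.84.
black beans only: max(13.4/2.0, 767/36) = 21.31 servings → $14.91.
cheddar only: max(13.4/0.3, 767/228) = 44.67 servings → $49.13.
eggs + lentils with both tight: 14.95 servings and 0.8382 servings → $5.24.
eggs + black beans with both tight: 14.45 servings and 1.644 servings → $5.48.
eggs + cheddar with both targets exact would need a negative amount; discard.
lentils + black beans: intersection lies outside the first quadrant.
lentils + cheddar with both tight: 3.596 servings and 2.717 servings → $6.23.
black beans + cheddar with both tight: 6.346 servings and 2.362 servings → $7.04.
The minimum over all feasible corners is $5.24.

$5.24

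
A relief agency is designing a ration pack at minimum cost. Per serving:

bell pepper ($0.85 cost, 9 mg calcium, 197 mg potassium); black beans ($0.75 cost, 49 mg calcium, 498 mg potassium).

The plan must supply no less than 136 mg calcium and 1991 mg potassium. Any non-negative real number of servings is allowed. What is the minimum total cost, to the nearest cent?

$3.00

A basic optimal solution has at most two foods positive. Try each food alone and each pair with both targets met exactly.
bell pepper only: max(136/9, 1991/197) = 15.11 servings → $12.84.
black beans only: max(136/49, 1991/498) = 3.998 servings → $3.00.
bell pepper + black beans with both tight: 5.769 servings and 1.716 servings → $6.19.
The minimum over all feasible corners is $3.00.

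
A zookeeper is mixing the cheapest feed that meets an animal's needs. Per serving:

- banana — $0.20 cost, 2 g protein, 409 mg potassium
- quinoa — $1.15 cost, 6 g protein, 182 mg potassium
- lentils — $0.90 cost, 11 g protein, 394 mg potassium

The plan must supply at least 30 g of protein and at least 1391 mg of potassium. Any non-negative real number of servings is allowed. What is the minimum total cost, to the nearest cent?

banana only: max(30/2, 1391/409) = 15 servings → $3.00.
quinoa only: max(30/6, 1391/182) = 7.643 servings → $8.79.
lentils only: max(30/11, 1391/394) = 3.53 servings → $3.18.
banana + quinoa with both tight: 1.381 servings and 4.54 servings → $5.50.
banana + lentils with both tight: 0.938 servings and 2.557 servings → $2.49.
quinoa + lentils: intersection lies outside the first quadrant.
Cheapest feasible corner: $2.49.

$2.49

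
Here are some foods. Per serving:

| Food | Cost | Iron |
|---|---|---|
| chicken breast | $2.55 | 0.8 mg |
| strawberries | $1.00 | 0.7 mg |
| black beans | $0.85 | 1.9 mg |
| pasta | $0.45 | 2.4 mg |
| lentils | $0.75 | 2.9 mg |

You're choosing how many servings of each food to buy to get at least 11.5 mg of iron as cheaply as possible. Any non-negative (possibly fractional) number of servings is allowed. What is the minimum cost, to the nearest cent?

$2.16

Cost per mg of iron: pasta $0.1875, lentils $0.2586, black beans $0.4474, strawberries $1.4286, chicken breast $3.1875.
With no serving limits, use only pasta: 11.5 mg / 2.4 mg = 4.792 servings × $0.45 = $2.16.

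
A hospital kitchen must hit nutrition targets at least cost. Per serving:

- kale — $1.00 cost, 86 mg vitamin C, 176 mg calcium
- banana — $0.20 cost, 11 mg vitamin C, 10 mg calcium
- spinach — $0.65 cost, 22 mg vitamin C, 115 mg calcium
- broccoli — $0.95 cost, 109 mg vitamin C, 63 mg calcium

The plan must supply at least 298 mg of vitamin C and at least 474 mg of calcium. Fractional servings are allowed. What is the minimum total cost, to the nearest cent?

$3.20

For a min-cost LP with two ≥-constraints, a basic feasible solution has at most two positive variables.
kale only: max(298/86, 474/176) = 3.465 servings → $3.47.
banana only: max(298/11, 474/10) = 47.4 servings → $9.48.
spinach only: max(298/22, 474/115) = 13.55 servings → $8.80.
broccoli only: max(298/109, 474/63) = 7.524 servings → $7.15.
kale + banana with both tight: 2.076 servings and 10.86 servings → $4.25.
kale + spinach with both targets exact would need a negative amount; discard.
kale + broccoli with both tight: 2.389 servings and 0.8488 servings → $3.20.
banana + spinach with both tight: 22.82 servings and 2.138 servings → $5.95.
banana + broccoli: the both-tight solution has a negative serving — not a feasible corner.
spinach + broccoli with both tight: 2.95 servings and 2.138 servings → $3.95.
The minimum over all feasible corners is $3.20.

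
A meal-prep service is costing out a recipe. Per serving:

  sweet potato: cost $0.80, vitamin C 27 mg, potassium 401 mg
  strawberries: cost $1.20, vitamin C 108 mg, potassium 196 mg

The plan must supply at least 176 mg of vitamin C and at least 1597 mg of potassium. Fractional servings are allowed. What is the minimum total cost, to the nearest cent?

Compare the cost at each extreme point of the feasible region.
sweet potato only: max(176/27, 1597/401) = 6.519 servings → $5.21.
strawberries only: max(176/108, 1597/196) = 8.148 servings → $9.78.
sweet potato + strawberries with both tight: 3.63 servings and 0.7222 servings → $3.77.
So the least-cost plan costs $3.77.

$3.77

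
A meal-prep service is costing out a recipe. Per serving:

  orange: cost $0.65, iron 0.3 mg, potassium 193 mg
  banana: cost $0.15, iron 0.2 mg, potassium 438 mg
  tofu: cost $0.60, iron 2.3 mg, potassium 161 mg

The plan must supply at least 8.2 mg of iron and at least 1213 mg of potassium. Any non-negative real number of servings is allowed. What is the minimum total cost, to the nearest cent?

Check every corner: each single food scaled to meet both minima, and each pair solved so both constraints bind.
orange only: max(8.2/0.3, 1213/193) = 27.33 servings → $17.77.
banana only: max(8.2/0.2, 1213/438) = 41 servings → $6.15.
tofu only: max(8.2/2.3, 1213/161) = 7.534 servings → $4.52.
orange + banana: the both-tight solution has a negative serving — not a feasible corner.
orange + tofu with both tight: 3.715 servings and 3.081 servings → $4.26.
banana + tofu with both tight: 1.507 servings and 3.434 servings → $2.29.
So the least-cost plan costs $2.29.

$2.29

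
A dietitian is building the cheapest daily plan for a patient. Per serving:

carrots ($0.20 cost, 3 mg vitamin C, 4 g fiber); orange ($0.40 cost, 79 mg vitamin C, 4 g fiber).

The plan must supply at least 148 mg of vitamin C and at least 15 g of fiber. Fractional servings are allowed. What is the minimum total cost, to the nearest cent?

$1.11

The cheapest plan sits at a corner of the feasible region — with two constraints it uses at most two foods.
carrots only: max(148/3, 15/4) = 49.33 servings → $9.87.
orange only: max(148/79, 15/4) = 3.75 servings → $1.50.
carrots + orange with both tight: 1.951 servings and 1.799 servings → $1.11.
So the least-cost plan costs $1.11.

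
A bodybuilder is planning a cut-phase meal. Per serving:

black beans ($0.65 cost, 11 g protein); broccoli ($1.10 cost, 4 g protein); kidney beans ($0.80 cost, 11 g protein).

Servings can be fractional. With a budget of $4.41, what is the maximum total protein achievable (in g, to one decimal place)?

Protein per dollar: black beans 16.92, kidney beans 13.75, broccoli 3.636.
With no serving limits, spend the whole cost allowance on black beans: $4.41 / $0.65 × 11 g = 74.6 g.

74.6 g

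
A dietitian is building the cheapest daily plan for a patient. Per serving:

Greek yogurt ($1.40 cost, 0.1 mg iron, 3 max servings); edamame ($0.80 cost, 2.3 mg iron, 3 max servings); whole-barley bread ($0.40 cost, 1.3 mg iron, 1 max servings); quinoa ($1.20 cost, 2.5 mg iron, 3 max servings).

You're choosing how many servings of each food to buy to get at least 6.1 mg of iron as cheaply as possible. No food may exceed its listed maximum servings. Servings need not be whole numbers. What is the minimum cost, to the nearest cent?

$2.07

Cost per mg of iron: whole-barley bread $0.3077, edamame $0.3478, quinoa $0.4800, Greek yogurt $14.0000.
Take 1 serving of whole-barley bread: +1.3 mg iron for $0.40 (total $0.40, still need 4.8 mg).
Take 2.087 servings of edamame: +4.8 mg iron for $1.67 (total $2.07, still need 0.0 mg).
Filling from the cheapest source first is optimal under one linear minimum: $2.07.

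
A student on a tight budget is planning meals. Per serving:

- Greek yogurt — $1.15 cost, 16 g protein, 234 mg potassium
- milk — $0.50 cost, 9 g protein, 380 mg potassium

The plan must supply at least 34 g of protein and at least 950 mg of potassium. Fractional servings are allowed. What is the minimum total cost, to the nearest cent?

$1.89

Greek yogurt only: max(34/16, 950/234) = 4.06 servings → $4.67.
milk only: max(34/9, 950/380) = 3.778 servings → $1.89.
Greek yogurt + milk with both tight: 1.1 servings and 1.823 servings → $2.18.
So the least-cost plan costs $1.89.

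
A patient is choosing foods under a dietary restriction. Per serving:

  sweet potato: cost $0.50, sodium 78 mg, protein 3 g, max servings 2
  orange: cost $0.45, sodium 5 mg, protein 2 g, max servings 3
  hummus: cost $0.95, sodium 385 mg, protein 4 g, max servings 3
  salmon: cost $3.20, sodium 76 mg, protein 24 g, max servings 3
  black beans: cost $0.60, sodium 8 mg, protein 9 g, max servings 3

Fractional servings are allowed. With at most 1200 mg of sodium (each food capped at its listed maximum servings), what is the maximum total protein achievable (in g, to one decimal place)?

Protein per mg sodium: black beans 1.125, orange 0.4, salmon 0.3158, sweet potato 0.03846, hummus 0.01039.
Take 3 servings of black beans: uses 24 mg sodium, +27.0 g protein (running total 27.0 g).
Take 3 servings of orange: uses 15 mg sodium, +6.0 g protein (running total 33.0 g).
Take 3 servings of salmon: uses 228 mg sodium, +72.0 g protein (running total 105.0 g).
Take 2 servings of sweet potato: uses 156 mg sodium, +6.0 g protein (running total 111.0 g).
Take 2.018 servings of hummus: uses 777 mg sodium, +8.1 g protein (running total 119.1 g).
Greedy by best ratio exhausts the sodium allowance optimally: 119.1 g.

119.1 g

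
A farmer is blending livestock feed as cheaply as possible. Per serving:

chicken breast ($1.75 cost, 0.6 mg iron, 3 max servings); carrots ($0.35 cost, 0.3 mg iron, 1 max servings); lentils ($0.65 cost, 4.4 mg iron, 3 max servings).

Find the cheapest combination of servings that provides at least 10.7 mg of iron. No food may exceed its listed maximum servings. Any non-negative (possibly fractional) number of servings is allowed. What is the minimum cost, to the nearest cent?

$1.58

Cost per mg of iron: lentils $0.1477, carrots $1.1667, chicken breast $2.9167.
Take 2.432 servings of lentils: +10.7 mg iron for $1.58 (total $1.58, still need 0.0 mg).
Greedy by cheapest-per-mg is optimal for a single linear constraint, so the minimum cost is $1.58.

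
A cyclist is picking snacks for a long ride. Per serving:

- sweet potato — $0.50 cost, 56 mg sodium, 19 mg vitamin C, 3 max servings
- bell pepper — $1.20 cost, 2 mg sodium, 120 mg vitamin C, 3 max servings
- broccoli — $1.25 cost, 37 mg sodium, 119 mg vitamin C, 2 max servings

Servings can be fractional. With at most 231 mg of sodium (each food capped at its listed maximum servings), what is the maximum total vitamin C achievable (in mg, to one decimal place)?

649.2 mg

Vitamin C per mg sodium: bell pepper 60, broccoli 3.216, sweet potato 0.3393.
Take 3 servings of bell pepper: uses 6 mg sodium, +360.0 mg vitamin C (running total 360.0 mg).
Take 2 servings of broccoli: uses 74 mg sodium, +238.0 mg vitamin C (running total 598.0 mg).
Take 2.696 servings of sweet potato: uses 151 mg sodium, +51.2 mg vitamin C (running total 649.2 mg).
Filling greedily by vitamin C-per-mg sodium is optimal for one linear limit, giving 649.2 mg.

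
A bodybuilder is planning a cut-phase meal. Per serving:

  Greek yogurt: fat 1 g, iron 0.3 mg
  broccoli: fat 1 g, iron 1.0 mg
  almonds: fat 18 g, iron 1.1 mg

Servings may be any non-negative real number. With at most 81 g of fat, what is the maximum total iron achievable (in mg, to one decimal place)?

81.0 mg

Iron per g fat: broccoli 1, Greek yogurt 0.3, almonds 0.06111.
With no serving limits, spend the whole fat allowance on broccoli: 81 g / 1 g × 1.0 mg = 81.0 mg.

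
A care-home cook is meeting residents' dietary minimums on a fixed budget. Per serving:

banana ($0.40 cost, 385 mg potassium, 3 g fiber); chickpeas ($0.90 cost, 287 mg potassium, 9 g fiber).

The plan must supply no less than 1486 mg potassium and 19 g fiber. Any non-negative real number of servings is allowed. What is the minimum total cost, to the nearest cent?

$2.20

banana only: max(1486/385, 19/3) = 6.333 servings → $2.53.
chickpeas only: max(1486/287, 19/9) = 5.178 servings → $4.66.
banana + chickpeas with both tight: 3.042 servings and 1.097 servings → $2.20.
So the least-cost plan costs $2.20.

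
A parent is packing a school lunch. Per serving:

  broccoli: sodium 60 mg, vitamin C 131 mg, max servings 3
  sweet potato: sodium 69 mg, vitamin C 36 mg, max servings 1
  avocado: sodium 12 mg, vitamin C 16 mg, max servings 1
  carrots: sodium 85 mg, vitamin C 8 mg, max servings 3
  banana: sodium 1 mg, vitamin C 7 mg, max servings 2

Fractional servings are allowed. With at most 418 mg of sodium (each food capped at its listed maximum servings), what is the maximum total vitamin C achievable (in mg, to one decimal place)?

473.6 mg

Vitamin C per mg sodium: banana 7, broccoli 2.183, avocado 1.333, sweet potato 0.5217, carrots 0.09412.
Take 2 servings of banana: uses 2 mg sodium, +14.0 mg vitamin C (running total 14.0 mg).
Take 3 servings of broccoli: uses 180 mg sodium, +393.0 mg vitamin C (running total 407.0 mg).
Take 1 serving of avocado: uses 12 mg sodium, +16.0 mg vitamin C (running total 423.0 mg).
Take 1 serving of sweet potato: uses 69 mg sodium, +36.0 mg vitamin C (running total 459.0 mg).
Take 1.824 servings of carrots: uses 155 mg sodium, +14.6 mg vitamin C (running total 473.6 mg).
Greedy by best ratio exhausts the sodium allowance optimally: 473.6 mg.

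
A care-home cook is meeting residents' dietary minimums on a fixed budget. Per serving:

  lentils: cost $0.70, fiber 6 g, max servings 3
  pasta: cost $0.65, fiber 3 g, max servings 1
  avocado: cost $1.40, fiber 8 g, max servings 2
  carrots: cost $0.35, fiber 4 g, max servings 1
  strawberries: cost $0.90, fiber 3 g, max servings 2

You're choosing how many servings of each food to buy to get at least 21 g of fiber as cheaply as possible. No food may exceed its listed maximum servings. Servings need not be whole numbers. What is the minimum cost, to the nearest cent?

$2.33

Cost per g of fiber: carrots $0.0875, lentils $0.1167, avocado $0.1750, pasta $0.2167, strawberries $0.3000.
Take 1 serving of carrots: +4.0 g fiber for $0.35 (total $0.35, still need 17.0 g).
Take 2.833 servings of lentils: +17.0 g fiber for $1.98 (total $2.33, still need 0.0 g).
Greedy by cheapest-per-g is optimal for a single linear constraint, so the minimum cost is $2.33.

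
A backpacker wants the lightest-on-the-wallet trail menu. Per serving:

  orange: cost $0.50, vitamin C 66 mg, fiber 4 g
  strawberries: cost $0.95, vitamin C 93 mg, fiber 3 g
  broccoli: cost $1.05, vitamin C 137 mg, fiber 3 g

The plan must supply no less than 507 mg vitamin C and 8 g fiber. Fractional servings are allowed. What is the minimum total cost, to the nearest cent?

$3.84

Check every corner: each single food scaled to meet both minima, and each pair solved so both constraints bind.
orange only: max(507/66, 8/4) = 7.682 servings → $3.84.
strawberries only: max(507/93, 8/3) = 5.452 servings → $5.18.
broccoli only: max(507/137, 8/3) = 3.701 servings → $3.89.
orange + strawberries: the both-tight solution has a negative serving — not a feasible corner.
orange + broccoli: intersection lies outside the first quadrant.
strawberries + broccoli with both targets exact would need a negative amount; discard.
The minimum over all feasible corners is $3.84.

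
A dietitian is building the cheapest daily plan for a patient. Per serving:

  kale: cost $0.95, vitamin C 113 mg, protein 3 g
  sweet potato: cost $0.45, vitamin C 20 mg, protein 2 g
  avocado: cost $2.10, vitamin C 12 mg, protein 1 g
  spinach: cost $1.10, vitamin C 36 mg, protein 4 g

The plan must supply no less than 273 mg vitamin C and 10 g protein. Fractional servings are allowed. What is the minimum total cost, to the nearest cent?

kale only: max(273/113, 10/3) = 3.333 servings → $3.17.
sweet potato only: max(273/20, 10/2) = 13.65 servings → $6.14.
avocado only: max(273/12, 10/1) = 22.75 servings → $47.77.
spinach only: max(273/36, 10/4) = 7.583 servings → $8.34.
kale + sweet potato with both tight: 2.084 servings and 1.873 servings → $2.82.
kale + avocado with both tight: 1.987 servings and 4.039 servings → $10.37.
kale + spinach with both tight: 2.128 servings and 0.9041 servings → $3.02.
sweet potato + avocado: the both-tight solution has a negative serving — not a feasible corner.
sweet potato + spinach: intersection lies outside the first quadrant.
avocado + spinach: the both-tight solution has a negative serving — not a feasible corner.
The minimum over all feasible corners is $2.82.

$2.82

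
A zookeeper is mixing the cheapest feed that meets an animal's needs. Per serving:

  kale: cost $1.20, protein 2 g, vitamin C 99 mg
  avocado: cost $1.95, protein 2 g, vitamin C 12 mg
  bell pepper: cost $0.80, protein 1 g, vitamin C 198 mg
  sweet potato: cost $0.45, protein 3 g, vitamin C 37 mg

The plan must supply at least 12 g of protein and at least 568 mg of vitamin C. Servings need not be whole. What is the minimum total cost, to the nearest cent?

kale only: max(12/2, 568/99) = 6 servings → $7.20.
avocado only: max(12/2, 568/12) = 47.33 servings → $92.30.
bell pepper only: max(12/1, 568/198) = 12 servings → $9.60.
sweet potato only: max(12/3, 568/37) = 15.35 servings → $6.91.
kale + avocado with both tight: 5.701 servings and 0.2989 servings → $7.42.
kale + bell pepper: intersection lies outside the first quadrant.
kale + sweet potato with both tight: 5.65 servings and 0.2332 servings → $6.89.
avocado + bell pepper with both tight: 4.708 servings and 2.583 servings → $11.25.
avocado + sweet potato: the both-tight solution has a negative serving — not a feasible corner.
bell pepper + sweet potato with both tight: 2.262 servings and 3.246 servings → $3.27.
So the least-cost plan costs $3.27.

$3.27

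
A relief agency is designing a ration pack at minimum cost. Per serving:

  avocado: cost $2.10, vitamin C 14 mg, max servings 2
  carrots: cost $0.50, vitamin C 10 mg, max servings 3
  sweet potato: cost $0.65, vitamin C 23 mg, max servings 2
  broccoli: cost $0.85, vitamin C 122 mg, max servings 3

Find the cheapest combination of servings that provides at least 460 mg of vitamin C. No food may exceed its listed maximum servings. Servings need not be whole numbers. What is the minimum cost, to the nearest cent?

Cost per mg of vitamin C: broccoli $0.0070, sweet potato $0.0283, carrots $0.0500, avocado $0.1500.
Take 3 servings of broccoli: +366.0 mg vitamin C for $2.55 (total $2.55, still need 94.0 mg).
Take 2 servings of sweet potato: +46.0 mg vitamin C for $1.30 (total $3.85, still need 48.0 mg).
Take 3 servings of carrots: +30.0 mg vitamin C for $1.50 (total $5.35, still need 18.0 mg).
Take 1.286 servings of avocado: +18.0 mg vitamin C for $2.70 (total $8.05, still need 0.0 mg).
Greedy by cheapest-per-mg is optimal for a single linear constraint, so the minimum cost is $8.05.

$8.05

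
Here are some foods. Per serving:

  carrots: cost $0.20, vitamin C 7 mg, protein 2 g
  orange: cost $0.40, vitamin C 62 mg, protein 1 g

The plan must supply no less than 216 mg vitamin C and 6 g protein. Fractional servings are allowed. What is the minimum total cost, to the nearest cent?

carrots only: max(216/7, 6/2) = 30.86 servings → $6.17.
orange only: max(216/62, 6/1) = 6 servings → $2.40.
carrots + orange with both tight: 1.333 servings and 3.333 servings → $1.60.
The minimum over all feasible corners is $1.60.

$1.60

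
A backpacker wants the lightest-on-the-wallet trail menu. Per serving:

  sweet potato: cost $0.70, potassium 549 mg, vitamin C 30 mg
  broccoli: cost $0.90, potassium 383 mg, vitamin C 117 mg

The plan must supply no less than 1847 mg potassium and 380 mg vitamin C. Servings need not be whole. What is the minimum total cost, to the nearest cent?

$3.55

Check every corner: each single food scaled to meet both minima, and each pair solved so both constraints bind.
sweet potato only: max(1847/549, 380/30) = 12.67 servings → $8.87.
broccoli only: max(1847/383, 380/117) = 4.822 servings → $4.34.
sweet potato + broccoli with both tight: 1.338 servings and 2.905 servings → $3.55.
So the least-cost plan costs $3.55.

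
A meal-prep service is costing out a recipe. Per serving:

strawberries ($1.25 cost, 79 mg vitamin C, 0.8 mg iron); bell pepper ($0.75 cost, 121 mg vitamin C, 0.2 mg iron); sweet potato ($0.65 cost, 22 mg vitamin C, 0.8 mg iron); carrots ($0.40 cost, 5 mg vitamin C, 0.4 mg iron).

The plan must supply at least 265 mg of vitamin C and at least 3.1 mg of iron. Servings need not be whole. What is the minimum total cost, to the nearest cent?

Minimising a linear cost over {vitamin C ≥ 265, iron ≥ 3.1, servings ≥ 0} — the optimum is at a vertex, using one or two foods.
strawberries only: max(265/79, 3.1/0.8) = 3.875 servings → $4.84.
bell pepper only: max(265/121, 3.1/0.2) = 15.5 servings → $11.62.
sweet potato only: max(265/22, 3.1/0.8) = 12.05 servings → $7.83.
carrots only: max(265/5, 3.1/0.4) = 53 servings → $21.20.
strawberries + bell pepper with both targets exact would need a negative amount; discard.
strawberries + sweet potato with both tight: 3.154 servings and 0.7215 servings → $4.41.
strawberries + carrots with both tight: 3.279 servings and 1.192 servings → $4.58.
bell pepper + sweet potato with both tight: 1.556 servings and 3.486 servings → $3.43.
bell pepper + carrots with both tight: 1.909 servings and 6.795 servings → $4.15.
sweet potato + carrots with both targets exact would need a negative amount; discard.
So the least-cost plan costs $3.43.

$3.43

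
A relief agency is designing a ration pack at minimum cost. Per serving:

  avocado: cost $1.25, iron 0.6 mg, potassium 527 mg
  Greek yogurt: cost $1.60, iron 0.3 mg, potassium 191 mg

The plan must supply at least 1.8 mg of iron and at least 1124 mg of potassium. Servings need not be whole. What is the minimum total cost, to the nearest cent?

The cheapest plan sits at a corner of the feasible region — with two constraints it uses at most two foods.
avocado only: max(1.8/0.6, 1124/527) = 3 servings → $3.75.
Greek yogurt only: max(1.8/0.3, 1124/191) = 6 servings → $9.60.
avocado + Greek yogurt: the both-tight solution has a negative serving — not a feasible corner.
Cheapest feasible corner: $3.75.

$3.75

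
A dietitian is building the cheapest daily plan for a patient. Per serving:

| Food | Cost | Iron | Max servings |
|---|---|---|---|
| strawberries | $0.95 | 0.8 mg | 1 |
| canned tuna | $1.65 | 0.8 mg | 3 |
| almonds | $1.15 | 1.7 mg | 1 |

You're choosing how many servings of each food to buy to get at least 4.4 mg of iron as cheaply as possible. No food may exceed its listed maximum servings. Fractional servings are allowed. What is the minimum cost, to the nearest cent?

Cost per mg of iron: almonds $0.6765, strawberries $1.1875, canned tuna $2.0625.
Take 1 serving of almonds: +1.7 mg iron for $1.15 (total $1.15, still need 2.7 mg).
Take 1 serving of strawberries: +0.8 mg iron for $0.95 (total $2.10, still need 1.9 mg).
Take 2.375 servings of canned tuna: +1.9 mg iron for $3.92 (total $6.02, still need 0.0 mg).
Greedy by cheapest-per-mg is optimal for a single linear constraint, so the minimum cost is $6.02.

$6.02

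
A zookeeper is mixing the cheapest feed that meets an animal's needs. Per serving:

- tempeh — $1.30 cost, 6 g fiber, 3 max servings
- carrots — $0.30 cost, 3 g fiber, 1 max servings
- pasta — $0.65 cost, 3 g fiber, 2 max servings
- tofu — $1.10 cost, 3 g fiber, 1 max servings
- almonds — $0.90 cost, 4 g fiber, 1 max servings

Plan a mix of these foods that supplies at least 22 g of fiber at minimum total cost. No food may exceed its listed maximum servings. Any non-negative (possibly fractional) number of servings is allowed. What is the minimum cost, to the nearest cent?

Cost per g of fiber: carrots $0.1000, tempeh $0.2167, pasta $0.2167, almonds $0.2250, tofu $0.3667.
Take 1 serving of carrots: +3.0 g fiber for $0.30 (total $0.30, still need 19.0 g).
Take 3 servings of tempeh: +18.0 g fiber for $3.90 (total $4.20, still need 1.0 g).
Take 0.3333 servings of pasta: +1.0 g fiber for $0.22 (total $4.42, still need 0.0 g).
Filling from the cheapest source first is optimal under one linear minimum: $4.42.

$4.42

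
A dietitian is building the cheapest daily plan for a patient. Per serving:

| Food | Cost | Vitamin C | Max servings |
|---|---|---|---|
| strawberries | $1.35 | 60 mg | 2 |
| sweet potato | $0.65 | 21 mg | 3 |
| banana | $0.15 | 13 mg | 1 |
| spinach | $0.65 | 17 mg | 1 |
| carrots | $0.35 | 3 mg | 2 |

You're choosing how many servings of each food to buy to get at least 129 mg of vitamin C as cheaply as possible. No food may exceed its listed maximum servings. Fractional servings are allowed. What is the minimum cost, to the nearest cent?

Cost per mg of vitamin C: banana $0.0115, strawberries $0.0225, sweet potato $0.0310, spinach $0.0382, carrots $0.1167.
Take 1 serving of banana: +13.0 mg vitamin C for $0.15 (total $0.15, still need 116.0 mg).
Take 1.933 servings of strawberries: +116.0 mg vitamin C for $2.61 (total $2.76, still need 0.0 mg).
Greedy by cheapest-per-mg is optimal for a single linear constraint, so the minimum cost is $2.76.

$2.76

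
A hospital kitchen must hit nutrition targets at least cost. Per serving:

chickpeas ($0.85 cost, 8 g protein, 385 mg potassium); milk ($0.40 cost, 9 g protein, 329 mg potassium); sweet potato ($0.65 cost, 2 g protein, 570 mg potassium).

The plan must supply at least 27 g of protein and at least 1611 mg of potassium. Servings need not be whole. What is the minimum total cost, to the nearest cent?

$1.90

This is a tiny linear program; its minimum lies at a vertex of the feasible set. List the vertices and price them.
chickpeas only: max(27/8, 1611/385) = 4.184 servings → $3.56.
milk only: max(27/9, 1611/329) = 4.897 servings → $1.96.
sweet potato only: max(27/2, 1611/570) = 13.5 servings → $8.78.
chickpeas + milk: intersection lies outside the first quadrant.
chickpeas + sweet potato with both tight: 3.211 servings and 0.6578 servings → $3.16.
milk + sweet potato with both tight: 2.721 servings and 1.256 servings → $1.90.
The minimum over all feasible corners is $1.90.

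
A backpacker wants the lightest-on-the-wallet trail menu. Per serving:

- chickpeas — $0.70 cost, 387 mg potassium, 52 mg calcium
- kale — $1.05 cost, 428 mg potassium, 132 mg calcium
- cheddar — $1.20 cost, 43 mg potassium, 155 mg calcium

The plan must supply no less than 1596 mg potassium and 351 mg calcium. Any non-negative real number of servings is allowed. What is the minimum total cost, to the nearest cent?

An LP optimum is at a vertex; with two nutrient constraints at most two foods are used. Check each candidate.
chickpeas only: max(1596/387, 351/52) = 6.75 servings → $4.72.
kale only: max(1596/428, 351/132) = 3.729 servings → $3.92.
cheddar only: max(1596/43, 351/155) = 37.12 servings → $44.54.
chickpeas + kale with both tight: 2.097 servings and 1.833 servings → $3.39.
chickpeas + cheddar with both tight: 4.022 servings and 0.9151 servings → $3.91.
kale + cheddar: intersection lies outside the first quadrant.
Cheapest feasible corner: $3.39.

$3.39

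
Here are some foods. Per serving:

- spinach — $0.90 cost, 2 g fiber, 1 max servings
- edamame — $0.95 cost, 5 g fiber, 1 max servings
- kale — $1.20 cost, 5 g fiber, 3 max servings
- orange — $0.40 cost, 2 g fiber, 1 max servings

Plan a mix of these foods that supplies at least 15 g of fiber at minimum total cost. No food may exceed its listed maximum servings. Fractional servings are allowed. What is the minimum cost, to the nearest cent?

$3.27

Cost per g of fiber: edamame $0.1900, orange $0.2000, kale $0.2400, spinach $0.4500.
Take 1 serving of edamame: +5.0 g fiber for $0.95 (total $0.95, still need 10.0 g).
Take 1 serving of orange: +2.0 g fiber for $0.40 (total $1.35, still need 8.0 g).
Take 1.6 servings of kale: +8.0 g fiber for $1.92 (total $3.27, still need 0.0 g).
Greedy by cheapest-per-g is optimal for a single linear constraint, so the minimum cost is $3.27.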